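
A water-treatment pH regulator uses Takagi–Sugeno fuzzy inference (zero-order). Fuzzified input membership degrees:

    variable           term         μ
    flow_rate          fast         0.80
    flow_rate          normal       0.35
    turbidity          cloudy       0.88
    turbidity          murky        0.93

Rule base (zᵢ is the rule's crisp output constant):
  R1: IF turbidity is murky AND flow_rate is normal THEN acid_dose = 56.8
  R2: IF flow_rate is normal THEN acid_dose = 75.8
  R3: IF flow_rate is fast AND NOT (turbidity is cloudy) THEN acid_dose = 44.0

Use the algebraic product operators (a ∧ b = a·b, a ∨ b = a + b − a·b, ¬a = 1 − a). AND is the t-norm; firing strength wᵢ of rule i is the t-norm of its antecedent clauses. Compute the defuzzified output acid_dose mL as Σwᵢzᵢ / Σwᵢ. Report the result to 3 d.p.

R1 (z=56.8): murky=0.93, normal=0.35; AND[a·b] → w = 0.3255
R2 (z=75.8): normal=0.35 → w = 0.3500
R3 (z=44.0): fast=0.80, ¬cloudy=1−0.88=0.12; AND[a·b] → w = 0.0960
Weighted average = (0.3255·56.8 + 0.3500·75.8 + 0.0960·44.0) / (0.3255 + 0.3500 + 0.0960)
  = 49.2424 / 0.7715 = 63.827

63.827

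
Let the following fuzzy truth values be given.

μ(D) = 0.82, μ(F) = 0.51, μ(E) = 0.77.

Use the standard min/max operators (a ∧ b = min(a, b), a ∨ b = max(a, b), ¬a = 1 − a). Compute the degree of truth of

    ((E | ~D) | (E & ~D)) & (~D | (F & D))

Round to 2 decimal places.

~D = 1 − 0.82 = 0.18
E | ~D = max(a, b) on (0.77, 0.18) = 0.77
~D = 1 − 0.82 = 0.18
E & ~D = min(a, b) on (0.77, 0.18) = 0.18
(E | ~D) | (E & ~D) = max(a, b) on (0.77, 0.18) = 0.77
~D = 1 − 0.82 = 0.18
F & D = min(a, b) on (0.51, 0.82) = 0.51
~D | (F & D) = max(a, b) on (0.18, 0.51) = 0.51
((E | ~D) | (E & ~D)) & (~D | (F & D)) = min(a, b) on (0.77, 0.51) = 0.51

0.51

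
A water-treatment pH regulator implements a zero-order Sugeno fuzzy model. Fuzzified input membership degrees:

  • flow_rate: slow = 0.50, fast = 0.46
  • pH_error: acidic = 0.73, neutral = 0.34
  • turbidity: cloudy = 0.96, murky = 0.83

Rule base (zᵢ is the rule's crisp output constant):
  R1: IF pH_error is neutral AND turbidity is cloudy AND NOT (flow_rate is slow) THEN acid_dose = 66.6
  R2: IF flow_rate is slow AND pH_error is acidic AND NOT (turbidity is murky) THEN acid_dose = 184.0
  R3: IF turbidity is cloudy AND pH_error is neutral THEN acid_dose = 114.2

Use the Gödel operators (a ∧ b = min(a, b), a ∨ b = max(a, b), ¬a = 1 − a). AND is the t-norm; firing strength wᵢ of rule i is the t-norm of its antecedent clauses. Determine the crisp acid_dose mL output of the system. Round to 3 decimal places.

109.120

R1 (z=66.6): neutral=0.34, cloudy=0.96, ¬slow=1−0.50=0.50; AND[min(a, b)] → w = 0.34
R2 (z=184.0): slow=0.50, acidic=0.73, ¬murky=1−0.83=0.17; AND[min(a, b)] → w = 0.17
R3 (z=114.2): cloudy=0.96, neutral=0.34; AND[min(a, b)] → w = 0.34
Weighted average = (0.34·66.6 + 0.17·184.0 + 0.34·114.2) / (0.34 + 0.17 + 0.34)
  = 92.7520 / 0.8500 = 109.120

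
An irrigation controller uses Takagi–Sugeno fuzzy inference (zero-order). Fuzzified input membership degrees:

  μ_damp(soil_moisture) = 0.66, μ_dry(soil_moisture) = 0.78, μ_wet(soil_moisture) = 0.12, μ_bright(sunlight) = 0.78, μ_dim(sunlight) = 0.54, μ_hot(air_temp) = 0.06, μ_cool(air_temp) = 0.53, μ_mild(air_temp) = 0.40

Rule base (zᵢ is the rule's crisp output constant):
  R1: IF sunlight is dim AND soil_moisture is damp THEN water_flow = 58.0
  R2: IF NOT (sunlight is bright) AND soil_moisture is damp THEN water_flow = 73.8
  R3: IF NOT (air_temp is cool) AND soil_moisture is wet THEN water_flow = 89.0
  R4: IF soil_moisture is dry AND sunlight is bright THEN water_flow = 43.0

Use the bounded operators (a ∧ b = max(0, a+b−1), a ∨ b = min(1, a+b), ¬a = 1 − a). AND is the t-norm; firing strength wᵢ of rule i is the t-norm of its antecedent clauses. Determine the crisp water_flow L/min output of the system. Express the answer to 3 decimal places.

R1 (z=58.0): dim=0.54, damp=0.66; AND[max(0, a+b−1)] → w = 0.20
R2 (z=73.8): ¬bright=1−0.78=0.22, damp=0.66; AND[max(0, a+b−1)] → w = 0.00
R3 (z=89.0): ¬cool=1−0.53=0.47, wet=0.12; AND[max(0, a+b−1)] → w = 0.00
R4 (z=43.0): dry=0.78, bright=0.78; AND[max(0, a+b−1)] → w = 0.56
Weighted average = (0.20·58.0 + 0.00·73.8 + 0.00·89.0 + 0.56·43.0) / (0.20 + 0.00 + 0.00 + 0.56)
  = 35.6800 / 0.7600 = 46.947

46.947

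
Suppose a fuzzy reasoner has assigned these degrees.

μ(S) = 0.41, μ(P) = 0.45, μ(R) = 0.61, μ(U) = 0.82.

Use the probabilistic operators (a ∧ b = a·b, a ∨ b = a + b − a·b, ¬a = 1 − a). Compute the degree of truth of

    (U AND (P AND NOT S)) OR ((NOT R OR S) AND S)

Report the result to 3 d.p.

NOT S = 1 − 0.4100 = 0.5900
P AND NOT S = a·b on (0.4500, 0.5900) = 0.2655
U AND (P AND NOT S) = a·b on (0.8200, 0.2655) = 0.2177
NOT R = 1 − 0.6100 = 0.3900
NOT R OR S = a + b − a·b on (0.3900, 0.4100) = 0.6401
(NOT R OR S) AND S = a·b on (0.6401, 0.4100) = 0.2624
(U AND (P AND NOT S)) OR ((NOT R OR S) AND S) = a + b − a·b on (0.2177, 0.2624) = 0.4230

0.423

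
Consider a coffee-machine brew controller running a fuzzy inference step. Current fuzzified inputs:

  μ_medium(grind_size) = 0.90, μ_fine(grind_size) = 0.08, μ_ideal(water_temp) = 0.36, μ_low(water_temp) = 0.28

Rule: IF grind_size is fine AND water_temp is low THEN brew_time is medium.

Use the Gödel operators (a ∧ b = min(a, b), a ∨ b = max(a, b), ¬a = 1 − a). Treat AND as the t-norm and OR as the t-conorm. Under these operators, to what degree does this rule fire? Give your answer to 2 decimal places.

0.08

firing strength: fine=0.08, low=0.28; AND[min(a, b)] → w = 0.08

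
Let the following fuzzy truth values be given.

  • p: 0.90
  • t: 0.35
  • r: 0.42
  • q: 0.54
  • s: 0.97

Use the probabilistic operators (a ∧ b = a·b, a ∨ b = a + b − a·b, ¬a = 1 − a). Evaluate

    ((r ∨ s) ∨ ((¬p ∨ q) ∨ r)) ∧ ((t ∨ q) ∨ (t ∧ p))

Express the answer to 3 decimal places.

r ∨ s = a + b − a·b on (0.4200, 0.9700) = 0.9826
¬p = 1 − 0.9000 = 0.1000
¬p ∨ q = a + b − a·b on (0.1000, 0.5400) = 0.5860
(¬p ∨ q) ∨ r = a + b − a·b on (0.5860, 0.4200) = 0.7599
(r ∨ s) ∨ ((¬p ∨ q) ∨ r) = a + b − a·b on (0.9826, 0.7599) = 0.9958
t ∨ q = a + b − a·b on (0.3500, 0.5400) = 0.7010
t ∧ p = a·b on (0.3500, 0.9000) = 0.3150
(t ∨ q) ∨ (t ∧ p) = a + b − a·b on (0.7010, 0.3150) = 0.7952
((r ∨ s) ∨ ((¬p ∨ q) ∨ r)) ∧ ((t ∨ q) ∨ (t ∧ p)) = a·b on (0.9958, 0.7952) = 0.7919

0.792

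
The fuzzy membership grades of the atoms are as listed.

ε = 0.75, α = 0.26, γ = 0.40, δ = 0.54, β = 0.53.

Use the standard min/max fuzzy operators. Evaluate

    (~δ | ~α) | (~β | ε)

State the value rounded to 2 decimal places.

~δ = 1 − 0.54 = 0.46
~α = 1 − 0.26 = 0.74
~δ | ~α = max(a, b) on (0.46, 0.74) = 0.74
~β = 1 − 0.53 = 0.47
~β | ε = max(a, b) on (0.47, 0.75) = 0.75
(~δ | ~α) | (~β | ε) = max(a, b) on (0.74, 0.75) = 0.75

0.75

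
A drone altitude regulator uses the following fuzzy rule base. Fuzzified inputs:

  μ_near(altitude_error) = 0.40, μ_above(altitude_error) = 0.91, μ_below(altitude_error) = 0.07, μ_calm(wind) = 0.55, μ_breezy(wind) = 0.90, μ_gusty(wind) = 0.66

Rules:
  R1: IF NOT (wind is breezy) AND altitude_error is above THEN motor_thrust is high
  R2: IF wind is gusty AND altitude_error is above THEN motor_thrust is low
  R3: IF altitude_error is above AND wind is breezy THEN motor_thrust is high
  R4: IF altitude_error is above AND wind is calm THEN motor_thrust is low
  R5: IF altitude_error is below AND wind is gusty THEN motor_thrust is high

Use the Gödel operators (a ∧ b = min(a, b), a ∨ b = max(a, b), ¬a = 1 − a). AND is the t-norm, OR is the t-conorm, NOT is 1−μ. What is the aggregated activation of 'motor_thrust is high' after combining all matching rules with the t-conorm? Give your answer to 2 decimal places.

0.90

R1: ¬breezy=1−0.90=0.10, above=0.91; AND[min(a, b)] → w = 0.10
R2: gusty=0.66, above=0.91; AND[min(a, b)] → w = 0.66
R3: above=0.91, breezy=0.90; AND[min(a, b)] → w = 0.90
R4: above=0.91, calm=0.55; AND[min(a, b)] → w = 0.55
R5: below=0.07, gusty=0.66; AND[min(a, b)] → w = 0.07
Rules with consequent 'high': {R1, R3, R5} → strengths 0.10, 0.90, 0.07
Aggregate via t-conorm [max(a, b)]: 0.90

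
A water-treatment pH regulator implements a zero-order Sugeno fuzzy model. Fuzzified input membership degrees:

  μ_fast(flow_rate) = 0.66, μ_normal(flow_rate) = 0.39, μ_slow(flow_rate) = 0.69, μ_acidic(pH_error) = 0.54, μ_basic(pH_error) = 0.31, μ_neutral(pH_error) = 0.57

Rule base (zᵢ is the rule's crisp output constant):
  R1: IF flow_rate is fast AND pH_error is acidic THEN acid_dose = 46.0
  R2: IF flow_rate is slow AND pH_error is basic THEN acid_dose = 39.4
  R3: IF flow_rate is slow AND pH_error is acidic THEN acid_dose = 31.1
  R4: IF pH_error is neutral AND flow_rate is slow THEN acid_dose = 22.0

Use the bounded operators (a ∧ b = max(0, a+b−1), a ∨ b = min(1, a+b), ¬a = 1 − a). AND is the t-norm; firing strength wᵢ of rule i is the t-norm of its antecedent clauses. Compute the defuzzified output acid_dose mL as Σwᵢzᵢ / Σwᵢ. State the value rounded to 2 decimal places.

R1 (z=46.0): fast=0.66, acidic=0.54; AND[max(0, a+b−1)] → w = 0.20
R2 (z=39.4): slow=0.69, basic=0.31; AND[max(0, a+b−1)] → w = 0.00
R3 (z=31.1): slow=0.69, acidic=0.54; AND[max(0, a+b−1)] → w = 0.23
R4 (z=22.0): neutral=0.57, slow=0.69; AND[max(0, a+b−1)] → w = 0.26
Weighted average = (0.20·46.0 + 0.00·39.4 + 0.23·31.1 + 0.26·22.0) / (0.20 + 0.00 + 0.23 + 0.26)
  = 22.0730 / 0.6900 = 31.99

31.99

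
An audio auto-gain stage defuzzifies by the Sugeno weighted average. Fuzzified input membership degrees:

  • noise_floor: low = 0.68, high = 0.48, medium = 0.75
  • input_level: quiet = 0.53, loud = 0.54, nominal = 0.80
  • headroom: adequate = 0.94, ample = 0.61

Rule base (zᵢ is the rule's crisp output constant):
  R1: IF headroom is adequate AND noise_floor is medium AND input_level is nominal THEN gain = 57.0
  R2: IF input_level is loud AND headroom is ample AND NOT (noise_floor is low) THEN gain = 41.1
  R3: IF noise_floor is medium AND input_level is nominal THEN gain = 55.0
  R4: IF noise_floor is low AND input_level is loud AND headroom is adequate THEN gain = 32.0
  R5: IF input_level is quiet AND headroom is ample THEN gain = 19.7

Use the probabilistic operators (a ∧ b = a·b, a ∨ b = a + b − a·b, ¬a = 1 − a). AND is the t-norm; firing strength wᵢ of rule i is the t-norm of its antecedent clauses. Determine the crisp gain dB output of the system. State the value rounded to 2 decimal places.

R1 (z=57.0): adequate=0.94, medium=0.75, nominal=0.80; AND[a·b] → w = 0.5640
R2 (z=41.1): loud=0.54, ample=0.61, ¬low=1−0.68=0.32; AND[a·b] → w = 0.1054
R3 (z=55.0): medium=0.75, nominal=0.80; AND[a·b] → w = 0.6000
R4 (z=32.0): low=0.68, loud=0.54, adequate=0.94; AND[a·b] → w = 0.3452
R5 (z=19.7): quiet=0.53, ample=0.61; AND[a·b] → w = 0.3233
Weighted average = (0.5640·57.0 + 0.1054·41.1 + 0.6000·55.0 + 0.3452·32.0 + 0.3233·19.7) / (0.5640 + 0.1054 + 0.6000 + 0.3452 + 0.3233)
  = 86.8947 / 1.9379 = 44.84

44.84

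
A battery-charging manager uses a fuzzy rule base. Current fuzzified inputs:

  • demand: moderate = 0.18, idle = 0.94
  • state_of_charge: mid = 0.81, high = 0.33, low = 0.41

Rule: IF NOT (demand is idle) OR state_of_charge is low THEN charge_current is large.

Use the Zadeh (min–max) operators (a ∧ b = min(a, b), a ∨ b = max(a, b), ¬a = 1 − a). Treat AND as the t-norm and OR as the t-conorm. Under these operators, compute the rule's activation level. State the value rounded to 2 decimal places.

0.41

firing strength: ¬idle=1−0.94=0.06, low=0.41; OR[max(a, b)] → w = 0.41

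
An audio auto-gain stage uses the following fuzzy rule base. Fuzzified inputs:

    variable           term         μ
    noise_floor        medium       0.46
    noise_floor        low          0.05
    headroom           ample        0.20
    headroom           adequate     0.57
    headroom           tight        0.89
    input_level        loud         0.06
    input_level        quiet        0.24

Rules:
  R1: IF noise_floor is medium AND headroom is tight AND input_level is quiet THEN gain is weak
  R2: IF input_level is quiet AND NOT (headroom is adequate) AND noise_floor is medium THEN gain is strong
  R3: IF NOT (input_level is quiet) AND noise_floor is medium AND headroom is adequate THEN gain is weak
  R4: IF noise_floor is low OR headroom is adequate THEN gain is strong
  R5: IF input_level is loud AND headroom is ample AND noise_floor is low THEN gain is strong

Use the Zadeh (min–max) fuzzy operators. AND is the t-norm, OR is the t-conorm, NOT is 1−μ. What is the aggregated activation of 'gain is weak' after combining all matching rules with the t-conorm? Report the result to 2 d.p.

R1: medium=0.46, tight=0.89, quiet=0.24; AND[min(a, b)] → w = 0.24
R2: quiet=0.24, ¬adequate=1−0.57=0.43, medium=0.46; AND[min(a, b)] → w = 0.24
R3: ¬quiet=1−0.24=0.76, medium=0.46, adequate=0.57; AND[min(a, b)] → w = 0.46
R4: low=0.05, adequate=0.57; OR[max(a, b)] → w = 0.57
R5: loud=0.06, ample=0.20, low=0.05; AND[min(a, b)] → w = 0.05
Rules with consequent 'weak': {R1, R3} → strengths 0.24, 0.46
Aggregate via t-conorm [max(a, b)]: 0.46

0.46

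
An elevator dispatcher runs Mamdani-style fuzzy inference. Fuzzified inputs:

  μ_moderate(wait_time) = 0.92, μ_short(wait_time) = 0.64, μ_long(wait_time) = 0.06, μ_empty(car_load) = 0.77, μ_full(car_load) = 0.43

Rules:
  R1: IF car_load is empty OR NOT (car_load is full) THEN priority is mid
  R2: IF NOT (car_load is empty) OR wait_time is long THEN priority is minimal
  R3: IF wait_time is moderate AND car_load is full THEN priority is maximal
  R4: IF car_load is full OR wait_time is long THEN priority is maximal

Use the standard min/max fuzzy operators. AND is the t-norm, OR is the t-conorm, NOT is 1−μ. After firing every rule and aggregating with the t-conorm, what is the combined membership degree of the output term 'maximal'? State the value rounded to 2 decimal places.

R1: empty=0.77, ¬full=1−0.43=0.57; OR[max(a, b)] → w = 0.77
R2: ¬empty=1−0.77=0.23, long=0.06; OR[max(a, b)] → w = 0.23
R3: moderate=0.92, full=0.43; AND[min(a, b)] → w = 0.43
R4: full=0.43, long=0.06; OR[max(a, b)] → w = 0.43
Rules with consequent 'maximal': {R3, R4} → strengths 0.43, 0.43
Aggregate via t-conorm [max(a, b)]: 0.43

0.43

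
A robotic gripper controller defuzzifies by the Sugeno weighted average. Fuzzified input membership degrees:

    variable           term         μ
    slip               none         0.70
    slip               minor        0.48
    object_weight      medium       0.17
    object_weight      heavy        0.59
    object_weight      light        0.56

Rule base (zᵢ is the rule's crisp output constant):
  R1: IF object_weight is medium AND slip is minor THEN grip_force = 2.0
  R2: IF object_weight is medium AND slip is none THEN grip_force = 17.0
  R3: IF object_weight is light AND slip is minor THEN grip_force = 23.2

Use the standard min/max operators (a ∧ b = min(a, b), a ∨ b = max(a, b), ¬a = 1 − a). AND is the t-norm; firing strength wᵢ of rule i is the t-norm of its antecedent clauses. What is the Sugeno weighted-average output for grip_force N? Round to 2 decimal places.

17.52

R1 (z=2.0): medium=0.17, minor=0.48; AND[min(a, b)] → w = 0.17
R2 (z=17.0): medium=0.17, none=0.70; AND[min(a, b)] → w = 0.17
R3 (z=23.2): light=0.56, minor=0.48; AND[min(a, b)] → w = 0.48
Weighted average = (0.17·2.0 + 0.17·17.0 + 0.48·23.2) / (0.17 + 0.17 + 0.48)
  = 14.3660 / 0.8200 = 17.52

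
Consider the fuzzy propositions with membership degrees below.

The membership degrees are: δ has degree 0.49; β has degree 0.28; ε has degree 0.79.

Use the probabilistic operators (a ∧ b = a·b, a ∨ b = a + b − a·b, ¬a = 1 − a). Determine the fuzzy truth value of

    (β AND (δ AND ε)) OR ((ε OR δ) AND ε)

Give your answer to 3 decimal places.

0.737

δ AND ε = a·b on (0.4900, 0.7900) = 0.3871
β AND (δ AND ε) = a·b on (0.2800, 0.3871) = 0.1084
ε OR δ = a + b − a·b on (0.7900, 0.4900) = 0.8929
(ε OR δ) AND ε = a·b on (0.8929, 0.7900) = 0.7054
(β AND (δ AND ε)) OR ((ε OR δ) AND ε) = a + b − a·b on (0.1084, 0.7054) = 0.7373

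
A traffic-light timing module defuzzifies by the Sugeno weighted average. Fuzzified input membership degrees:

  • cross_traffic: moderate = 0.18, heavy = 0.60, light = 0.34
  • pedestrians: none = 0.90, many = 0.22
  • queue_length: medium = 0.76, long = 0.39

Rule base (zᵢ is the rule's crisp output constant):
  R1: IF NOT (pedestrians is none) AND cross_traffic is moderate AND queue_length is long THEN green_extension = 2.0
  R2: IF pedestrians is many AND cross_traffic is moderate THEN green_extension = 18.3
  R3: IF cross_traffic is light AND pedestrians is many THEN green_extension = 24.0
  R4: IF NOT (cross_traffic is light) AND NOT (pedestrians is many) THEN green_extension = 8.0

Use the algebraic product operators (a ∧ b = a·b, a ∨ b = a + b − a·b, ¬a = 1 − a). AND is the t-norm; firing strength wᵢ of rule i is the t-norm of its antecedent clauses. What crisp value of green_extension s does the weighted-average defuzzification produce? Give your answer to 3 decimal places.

10.456

R1 (z=2.0): ¬none=1−0.90=0.10, moderate=0.18, long=0.39; AND[a·b] → w = 0.0070
R2 (z=18.3): many=0.22, moderate=0.18; AND[a·b] → w = 0.0396
R3 (z=24.0): light=0.34, many=0.22; AND[a·b] → w = 0.0748
R4 (z=8.0): ¬light=1−0.34=0.66, ¬many=1−0.22=0.78; AND[a·b] → w = 0.5148
Weighted average = (0.0070·2.0 + 0.0396·18.3 + 0.0748·24.0 + 0.5148·8.0) / (0.0070 + 0.0396 + 0.0748 + 0.5148)
  = 6.6523 / 0.6362 = 10.456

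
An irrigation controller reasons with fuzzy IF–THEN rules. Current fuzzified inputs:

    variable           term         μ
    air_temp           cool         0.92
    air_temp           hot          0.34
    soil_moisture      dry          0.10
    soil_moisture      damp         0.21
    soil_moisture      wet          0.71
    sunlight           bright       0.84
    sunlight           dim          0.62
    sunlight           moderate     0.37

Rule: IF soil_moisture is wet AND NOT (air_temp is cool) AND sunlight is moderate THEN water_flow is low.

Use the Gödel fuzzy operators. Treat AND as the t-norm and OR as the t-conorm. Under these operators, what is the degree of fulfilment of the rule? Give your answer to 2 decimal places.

0.08

firing strength: wet=0.71, ¬cool=1−0.92=0.08, moderate=0.37; AND[min(a, b)] → w = 0.08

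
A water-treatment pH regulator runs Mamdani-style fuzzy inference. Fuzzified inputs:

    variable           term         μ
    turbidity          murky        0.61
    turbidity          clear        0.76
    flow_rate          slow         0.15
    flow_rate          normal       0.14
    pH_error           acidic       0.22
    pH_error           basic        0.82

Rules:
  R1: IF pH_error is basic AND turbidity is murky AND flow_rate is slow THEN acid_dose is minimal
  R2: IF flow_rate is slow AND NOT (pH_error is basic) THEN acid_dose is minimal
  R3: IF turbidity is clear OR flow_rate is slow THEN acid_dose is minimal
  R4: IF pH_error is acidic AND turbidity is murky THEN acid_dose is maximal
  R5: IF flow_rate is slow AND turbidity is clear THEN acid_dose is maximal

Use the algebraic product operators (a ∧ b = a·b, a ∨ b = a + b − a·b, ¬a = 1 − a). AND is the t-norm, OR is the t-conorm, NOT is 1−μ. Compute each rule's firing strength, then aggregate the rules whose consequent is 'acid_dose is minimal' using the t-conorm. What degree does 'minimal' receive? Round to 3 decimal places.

R1: basic=0.82, murky=0.61, slow=0.15; AND[a·b] → w = 0.0750
R2: slow=0.15, ¬basic=1−0.82=0.18; AND[a·b] → w = 0.0270
R3: clear=0.76, slow=0.15; OR[a + b − a·b] → w = 0.7960
R4: acidic=0.22, murky=0.61; AND[a·b] → w = 0.1342
R5: slow=0.15, clear=0.76; AND[a·b] → w = 0.1140
Rules with consequent 'minimal': {R1, R2, R3} → strengths 0.0750, 0.0270, 0.7960
Aggregate via t-conorm [a + b − a·b]: 0.8164

0.816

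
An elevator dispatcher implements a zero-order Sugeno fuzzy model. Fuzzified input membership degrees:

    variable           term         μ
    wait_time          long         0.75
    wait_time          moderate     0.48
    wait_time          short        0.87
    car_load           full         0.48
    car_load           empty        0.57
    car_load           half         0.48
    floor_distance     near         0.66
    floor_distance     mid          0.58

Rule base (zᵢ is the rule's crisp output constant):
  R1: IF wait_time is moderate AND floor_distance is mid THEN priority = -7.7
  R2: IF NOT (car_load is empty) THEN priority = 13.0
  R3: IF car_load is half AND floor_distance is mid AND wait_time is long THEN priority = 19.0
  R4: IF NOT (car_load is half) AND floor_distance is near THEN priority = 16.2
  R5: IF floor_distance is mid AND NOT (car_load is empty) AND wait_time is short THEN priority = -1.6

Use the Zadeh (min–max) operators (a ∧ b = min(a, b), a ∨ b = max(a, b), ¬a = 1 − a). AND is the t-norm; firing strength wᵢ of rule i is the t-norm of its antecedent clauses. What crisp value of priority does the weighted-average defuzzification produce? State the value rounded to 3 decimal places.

8.013

R1 (z=-7.7): moderate=0.48, mid=0.58; AND[min(a, b)] → w = 0.48
R2 (z=13.0): ¬empty=1−0.57=0.43 → w = 0.43
R3 (z=19.0): half=0.48, mid=0.58, long=0.75; AND[min(a, b)] → w = 0.48
R4 (z=16.2): ¬half=1−0.48=0.52, near=0.66; AND[min(a, b)] → w = 0.52
R5 (z=-1.6): mid=0.58, ¬empty=1−0.57=0.43, short=0.87; AND[min(a, b)] → w = 0.43
Weighted average = (0.48·-7.7 + 0.43·13.0 + 0.48·19.0 + 0.52·16.2 + 0.43·-1.6) / (0.48 + 0.43 + 0.48 + 0.52 + 0.43)
  = 18.7500 / 2.3400 = 8.013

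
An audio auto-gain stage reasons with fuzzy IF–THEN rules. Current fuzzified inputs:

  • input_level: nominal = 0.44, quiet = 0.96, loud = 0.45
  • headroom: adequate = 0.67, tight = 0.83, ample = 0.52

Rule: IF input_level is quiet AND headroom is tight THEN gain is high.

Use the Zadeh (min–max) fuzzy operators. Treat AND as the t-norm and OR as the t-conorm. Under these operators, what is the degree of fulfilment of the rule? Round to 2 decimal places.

firing strength: quiet=0.96, tight=0.83; AND[min(a, b)] → w = 0.83

0.83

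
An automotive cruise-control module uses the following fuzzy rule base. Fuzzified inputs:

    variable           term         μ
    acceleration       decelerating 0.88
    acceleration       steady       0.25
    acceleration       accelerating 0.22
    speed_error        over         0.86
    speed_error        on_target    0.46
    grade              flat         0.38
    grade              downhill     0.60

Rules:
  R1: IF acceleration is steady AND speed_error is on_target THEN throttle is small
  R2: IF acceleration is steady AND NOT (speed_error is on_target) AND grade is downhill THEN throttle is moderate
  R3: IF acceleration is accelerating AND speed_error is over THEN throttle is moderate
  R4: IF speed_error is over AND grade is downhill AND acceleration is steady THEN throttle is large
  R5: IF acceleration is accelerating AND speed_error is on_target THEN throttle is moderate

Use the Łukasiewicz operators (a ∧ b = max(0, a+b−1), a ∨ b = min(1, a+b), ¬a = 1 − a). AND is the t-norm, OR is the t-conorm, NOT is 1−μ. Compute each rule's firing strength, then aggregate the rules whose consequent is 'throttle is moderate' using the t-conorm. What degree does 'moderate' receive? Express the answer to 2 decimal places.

0.08

R1: steady=0.25, on_target=0.46; AND[max(0, a+b−1)] → w = 0.00
R2: steady=0.25, ¬on_target=1−0.46=0.54, downhill=0.60; AND[max(0, a+b−1)] → w = 0.00
R3: accelerating=0.22, over=0.86; AND[max(0, a+b−1)] → w = 0.08
R4: over=0.86, downhill=0.60, steady=0.25; AND[max(0, a+b−1)] → w = 0.00
R5: accelerating=0.22, on_target=0.46; AND[max(0, a+b−1)] → w = 0.00
Rules with consequent 'moderate': {R2, R3, R5} → strengths 0.00, 0.08, 0.00
Aggregate via t-conorm [min(1, a+b)]: 0.08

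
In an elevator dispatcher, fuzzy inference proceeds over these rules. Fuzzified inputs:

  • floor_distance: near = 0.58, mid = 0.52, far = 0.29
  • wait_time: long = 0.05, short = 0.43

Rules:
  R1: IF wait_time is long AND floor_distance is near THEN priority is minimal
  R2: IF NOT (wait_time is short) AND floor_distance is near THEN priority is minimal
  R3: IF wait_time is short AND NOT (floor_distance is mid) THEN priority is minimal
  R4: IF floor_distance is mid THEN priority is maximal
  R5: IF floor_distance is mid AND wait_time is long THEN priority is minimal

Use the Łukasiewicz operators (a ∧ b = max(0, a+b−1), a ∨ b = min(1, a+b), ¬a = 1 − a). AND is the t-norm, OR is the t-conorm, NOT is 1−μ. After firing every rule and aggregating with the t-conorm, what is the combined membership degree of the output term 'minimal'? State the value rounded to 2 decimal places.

R1: long=0.05, near=0.58; AND[max(0, a+b−1)] → w = 0.00
R2: ¬short=1−0.43=0.57, near=0.58; AND[max(0, a+b−1)] → w = 0.15
R3: short=0.43, ¬mid=1−0.52=0.48; AND[max(0, a+b−1)] → w = 0.00
R4: mid=0.52 → w = 0.52
R5: mid=0.52, long=0.05; AND[max(0, a+b−1)] → w = 0.00
Rules with consequent 'minimal': {R1, R2, R3, R5} → strengths 0.00, 0.15, 0.00, 0.00
Aggregate via t-conorm [min(1, a+b)]: 0.15

0.15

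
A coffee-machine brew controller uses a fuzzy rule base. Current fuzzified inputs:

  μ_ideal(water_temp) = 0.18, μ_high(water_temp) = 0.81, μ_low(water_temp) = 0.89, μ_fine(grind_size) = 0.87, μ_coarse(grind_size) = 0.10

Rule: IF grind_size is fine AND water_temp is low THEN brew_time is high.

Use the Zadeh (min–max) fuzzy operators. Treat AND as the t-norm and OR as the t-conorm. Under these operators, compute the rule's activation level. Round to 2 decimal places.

firing strength: fine=0.87, low=0.89; AND[min(a, b)] → w = 0.87

0.87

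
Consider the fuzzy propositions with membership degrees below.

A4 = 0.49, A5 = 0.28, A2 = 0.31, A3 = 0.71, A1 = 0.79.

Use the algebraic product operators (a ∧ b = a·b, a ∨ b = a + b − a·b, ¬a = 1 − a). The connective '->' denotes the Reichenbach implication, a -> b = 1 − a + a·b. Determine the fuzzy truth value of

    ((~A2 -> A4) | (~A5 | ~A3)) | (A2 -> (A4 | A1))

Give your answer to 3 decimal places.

0.998

~A2 = 1 − 0.3100 = 0.6900
~A2 -> A4  [Reichenbach: 1 − a + a·b] with a=0.6900, b=0.4900 → 0.6481
~A5 = 1 − 0.2800 = 0.7200
~A3 = 1 − 0.7100 = 0.2900
~A5 | ~A3 = a + b − a·b on (0.7200, 0.2900) = 0.8012
(~A2 -> A4) | (~A5 | ~A3) = a + b − a·b on (0.6481, 0.8012) = 0.9300
A4 | A1 = a + b − a·b on (0.4900, 0.7900) = 0.8929
A2 -> (A4 | A1)  [Reichenbach: 1 − a + a·b] with a=0.3100, b=0.8929 → 0.9668
((~A2 -> A4) | (~A5 | ~A3)) | (A2 -> (A4 | A1)) = a + b − a·b on (0.9300, 0.9668) = 0.9977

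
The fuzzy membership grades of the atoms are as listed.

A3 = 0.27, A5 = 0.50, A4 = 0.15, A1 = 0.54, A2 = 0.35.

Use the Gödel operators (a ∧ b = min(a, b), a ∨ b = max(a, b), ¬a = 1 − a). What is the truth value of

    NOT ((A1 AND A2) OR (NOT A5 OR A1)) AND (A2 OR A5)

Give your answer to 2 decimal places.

A1 AND A2 = min(a, b) on (0.54, 0.35) = 0.35
NOT A5 = 1 − 0.50 = 0.50
NOT A5 OR A1 = max(a, b) on (0.50, 0.54) = 0.54
(A1 AND A2) OR (NOT A5 OR A1) = max(a, b) on (0.35, 0.54) = 0.54
NOT ((A1 AND A2) OR (NOT A5 OR A1)) = 1 − 0.54 = 0.46
A2 OR A5 = max(a, b) on (0.35, 0.50) = 0.50
NOT ((A1 AND A2) OR (NOT A5 OR A1)) AND (A2 OR A5) = min(a, b) on (0.46, 0.50) = 0.46

0.46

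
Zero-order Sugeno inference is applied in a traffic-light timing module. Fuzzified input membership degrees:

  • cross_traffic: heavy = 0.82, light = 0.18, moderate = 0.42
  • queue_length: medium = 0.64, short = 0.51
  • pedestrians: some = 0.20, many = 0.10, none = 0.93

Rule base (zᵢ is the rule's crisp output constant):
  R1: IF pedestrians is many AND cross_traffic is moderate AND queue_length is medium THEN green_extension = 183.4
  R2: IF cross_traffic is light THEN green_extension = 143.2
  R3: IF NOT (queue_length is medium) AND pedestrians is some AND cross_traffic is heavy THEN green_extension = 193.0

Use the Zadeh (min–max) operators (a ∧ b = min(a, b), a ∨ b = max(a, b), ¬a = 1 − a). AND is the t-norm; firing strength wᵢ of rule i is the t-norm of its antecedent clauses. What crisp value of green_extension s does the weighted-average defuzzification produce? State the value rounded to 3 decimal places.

R1 (z=183.4): many=0.10, moderate=0.42, medium=0.64; AND[min(a, b)] → w = 0.10
R2 (z=143.2): light=0.18 → w = 0.18
R3 (z=193.0): ¬medium=1−0.64=0.36, some=0.20, heavy=0.82; AND[min(a, b)] → w = 0.20
Weighted average = (0.10·183.4 + 0.18·143.2 + 0.20·193.0) / (0.10 + 0.18 + 0.20)
  = 82.7160 / 0.4800 = 172.325

172.325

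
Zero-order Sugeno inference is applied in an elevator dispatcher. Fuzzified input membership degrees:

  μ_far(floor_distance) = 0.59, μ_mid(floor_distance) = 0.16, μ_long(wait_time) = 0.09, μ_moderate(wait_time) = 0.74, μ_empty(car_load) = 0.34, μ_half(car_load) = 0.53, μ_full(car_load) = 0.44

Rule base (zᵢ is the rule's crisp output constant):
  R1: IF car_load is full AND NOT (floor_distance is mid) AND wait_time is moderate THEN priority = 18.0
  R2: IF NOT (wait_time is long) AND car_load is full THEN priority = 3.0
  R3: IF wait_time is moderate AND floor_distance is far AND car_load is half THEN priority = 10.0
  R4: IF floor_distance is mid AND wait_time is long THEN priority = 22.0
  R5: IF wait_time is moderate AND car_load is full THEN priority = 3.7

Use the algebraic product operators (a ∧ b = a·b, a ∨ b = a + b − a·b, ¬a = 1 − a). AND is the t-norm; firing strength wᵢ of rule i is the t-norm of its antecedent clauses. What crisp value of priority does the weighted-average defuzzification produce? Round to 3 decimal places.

7.998

R1 (z=18.0): full=0.44, ¬mid=1−0.16=0.84, moderate=0.74; AND[a·b] → w = 0.2735
R2 (z=3.0): ¬long=1−0.09=0.91, full=0.44; AND[a·b] → w = 0.4004
R3 (z=10.0): moderate=0.74, far=0.59, half=0.53; AND[a·b] → w = 0.2314
R4 (z=22.0): mid=0.16, long=0.09; AND[a·b] → w = 0.0144
R5 (z=3.7): moderate=0.74, full=0.44; AND[a·b] → w = 0.3256
Weighted average = (0.2735·18.0 + 0.4004·3.0 + 0.2314·10.0 + 0.0144·22.0 + 0.3256·3.7) / (0.2735 + 0.4004 + 0.2314 + 0.0144 + 0.3256)
  = 9.9598 / 1.2453 = 7.998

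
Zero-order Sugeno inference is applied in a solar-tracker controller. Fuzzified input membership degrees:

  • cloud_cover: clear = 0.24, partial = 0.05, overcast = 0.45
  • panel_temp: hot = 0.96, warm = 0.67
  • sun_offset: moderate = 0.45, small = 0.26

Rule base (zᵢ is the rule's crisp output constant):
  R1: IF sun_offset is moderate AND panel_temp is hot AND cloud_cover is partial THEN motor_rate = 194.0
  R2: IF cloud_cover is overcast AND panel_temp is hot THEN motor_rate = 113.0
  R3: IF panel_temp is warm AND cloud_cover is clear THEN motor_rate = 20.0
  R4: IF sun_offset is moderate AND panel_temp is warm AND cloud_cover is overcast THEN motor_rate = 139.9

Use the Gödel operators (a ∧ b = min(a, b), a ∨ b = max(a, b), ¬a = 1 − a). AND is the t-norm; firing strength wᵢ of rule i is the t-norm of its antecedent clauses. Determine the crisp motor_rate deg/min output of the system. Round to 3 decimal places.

107.819

R1 (z=194.0): moderate=0.45, hot=0.96, partial=0.05; AND[min(a, b)] → w = 0.05
R2 (z=113.0): overcast=0.45, hot=0.96; AND[min(a, b)] → w = 0.45
R3 (z=20.0): warm=0.67, clear=0.24; AND[min(a, b)] → w = 0.24
R4 (z=139.9): moderate=0.45, warm=0.67, overcast=0.45; AND[min(a, b)] → w = 0.45
Weighted average = (0.05·194.0 + 0.45·113.0 + 0.24·20.0 + 0.45·139.9) / (0.05 + 0.45 + 0.24 + 0.45)
  = 128.3050 / 1.1900 = 107.819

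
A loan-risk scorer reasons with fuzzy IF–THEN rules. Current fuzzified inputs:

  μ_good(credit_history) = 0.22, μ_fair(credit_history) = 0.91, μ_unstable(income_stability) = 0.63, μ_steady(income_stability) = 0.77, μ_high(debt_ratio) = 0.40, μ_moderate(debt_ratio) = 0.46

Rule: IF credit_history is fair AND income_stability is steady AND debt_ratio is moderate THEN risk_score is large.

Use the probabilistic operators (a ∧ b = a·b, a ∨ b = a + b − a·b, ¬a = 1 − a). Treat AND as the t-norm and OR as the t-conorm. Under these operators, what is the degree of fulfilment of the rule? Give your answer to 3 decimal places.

firing strength: fair=0.91, steady=0.77, moderate=0.46; AND[a·b] → w = 0.3223

0.322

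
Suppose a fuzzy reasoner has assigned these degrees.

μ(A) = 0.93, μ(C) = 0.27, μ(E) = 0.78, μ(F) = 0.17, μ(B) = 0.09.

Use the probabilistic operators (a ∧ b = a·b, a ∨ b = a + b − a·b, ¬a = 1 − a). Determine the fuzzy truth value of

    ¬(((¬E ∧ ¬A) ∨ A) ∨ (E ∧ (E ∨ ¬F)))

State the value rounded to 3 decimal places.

0.017

¬E = 1 − 0.7800 = 0.2200
¬A = 1 − 0.9300 = 0.0700
¬E ∧ ¬A = a·b on (0.2200, 0.0700) = 0.0154
(¬E ∧ ¬A) ∨ A = a + b − a·b on (0.0154, 0.9300) = 0.9311
¬F = 1 − 0.1700 = 0.8300
E ∨ ¬F = a + b − a·b on (0.7800, 0.8300) = 0.9626
E ∧ (E ∨ ¬F) = a·b on (0.7800, 0.9626) = 0.7508
((¬E ∧ ¬A) ∨ A) ∨ (E ∧ (E ∨ ¬F)) = a + b − a·b on (0.9311, 0.7508) = 0.9828
¬(((¬E ∧ ¬A) ∨ A) ∨ (E ∧ (E ∨ ¬F))) = 1 − 0.9828 = 0.0172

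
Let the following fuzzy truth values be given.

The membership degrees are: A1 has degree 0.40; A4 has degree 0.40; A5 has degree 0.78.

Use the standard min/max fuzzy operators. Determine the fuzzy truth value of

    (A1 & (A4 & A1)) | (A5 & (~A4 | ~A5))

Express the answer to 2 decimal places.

0.60

A4 & A1 = min(a, b) on (0.40, 0.40) = 0.40
A1 & (A4 & A1) = min(a, b) on (0.40, 0.40) = 0.40
~A4 = 1 − 0.40 = 0.60
~A5 = 1 − 0.78 = 0.22
~A4 | ~A5 = max(a, b) on (0.60, 0.22) = 0.60
A5 & (~A4 | ~A5) = min(a, b) on (0.78, 0.60) = 0.60
(A1 & (A4 & A1)) | (A5 & (~A4 | ~A5)) = max(a, b) on (0.40, 0.60) = 0.60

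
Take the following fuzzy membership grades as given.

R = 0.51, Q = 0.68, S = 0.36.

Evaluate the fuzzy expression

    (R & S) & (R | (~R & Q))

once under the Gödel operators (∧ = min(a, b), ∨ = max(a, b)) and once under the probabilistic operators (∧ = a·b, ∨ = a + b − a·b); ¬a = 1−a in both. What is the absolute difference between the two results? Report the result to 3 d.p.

Under Gödel:
  R & S = min(a, b) on (0.51, 0.36) = 0.36
  ~R = 1 − 0.51 = 0.49
  ~R & Q = min(a, b) on (0.49, 0.68) = 0.49
  R | (~R & Q) = max(a, b) on (0.51, 0.49) = 0.51
  (R & S) & (R | (~R & Q)) = min(a, b) on (0.36, 0.51) = 0.36
  → value = 0.3600
Under probabilistic:
  R & S = a·b on (0.5100, 0.3600) = 0.1836
  ~R = 1 − 0.5100 = 0.4900
  ~R & Q = a·b on (0.4900, 0.6800) = 0.3332
  R | (~R & Q) = a + b − a·b on (0.5100, 0.3332) = 0.6733
  (R & S) & (R | (~R & Q)) = a·b on (0.1836, 0.6733) = 0.1236
  → value = 0.1236
|0.3600 − 0.1236| = 0.236

0.236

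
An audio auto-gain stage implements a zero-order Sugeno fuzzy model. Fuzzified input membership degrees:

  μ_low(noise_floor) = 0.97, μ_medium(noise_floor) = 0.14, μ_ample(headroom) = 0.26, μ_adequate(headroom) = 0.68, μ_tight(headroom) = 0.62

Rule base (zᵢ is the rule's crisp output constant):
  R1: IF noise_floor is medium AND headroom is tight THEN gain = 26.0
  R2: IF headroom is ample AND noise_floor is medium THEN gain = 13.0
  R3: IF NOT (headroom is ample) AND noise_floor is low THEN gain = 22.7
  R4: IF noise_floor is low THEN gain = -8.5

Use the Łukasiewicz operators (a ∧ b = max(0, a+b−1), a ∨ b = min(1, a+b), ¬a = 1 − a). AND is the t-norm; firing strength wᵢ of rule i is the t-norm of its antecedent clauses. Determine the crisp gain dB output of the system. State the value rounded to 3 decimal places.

R1 (z=26.0): medium=0.14, tight=0.62; AND[max(0, a+b−1)] → w = 0.00
R2 (z=13.0): ample=0.26, medium=0.14; AND[max(0, a+b−1)] → w = 0.00
R3 (z=22.7): ¬ample=1−0.26=0.74, low=0.97; AND[max(0, a+b−1)] → w = 0.71
R4 (z=-8.5): low=0.97 → w = 0.97
Weighted average = (0.00·26.0 + 0.00·13.0 + 0.71·22.7 + 0.97·-8.5) / (0.00 + 0.00 + 0.71 + 0.97)
  = 7.8720 / 1.6800 = 4.686

4.686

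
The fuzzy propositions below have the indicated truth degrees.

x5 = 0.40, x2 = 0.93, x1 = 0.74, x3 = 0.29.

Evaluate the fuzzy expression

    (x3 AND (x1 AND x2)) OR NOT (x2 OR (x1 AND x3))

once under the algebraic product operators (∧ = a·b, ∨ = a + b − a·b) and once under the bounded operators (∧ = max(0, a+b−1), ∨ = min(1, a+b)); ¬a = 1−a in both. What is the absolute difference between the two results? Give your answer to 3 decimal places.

0.204

Under algebraic product:
  x1 AND x2 = a·b on (0.7400, 0.9300) = 0.6882
  x3 AND (x1 AND x2) = a·b on (0.2900, 0.6882) = 0.1996
  x1 AND x3 = a·b on (0.7400, 0.2900) = 0.2146
  x2 OR (x1 AND x3) = a + b − a·b on (0.9300, 0.2146) = 0.9450
  NOT (x2 OR (x1 AND x3)) = 1 − 0.9450 = 0.0550
  (x3 AND (x1 AND x2)) OR NOT (x2 OR (x1 AND x3)) = a + b − a·b on (0.1996, 0.0550) = 0.2436
  → value = 0.2436
Under bounded:
  x1 AND x2 = max(0, a+b−1) on (0.74, 0.93) = 0.67
  x3 AND (x1 AND x2) = max(0, a+b−1) on (0.29, 0.67) = 0.00
  x1 AND x3 = max(0, a+b−1) on (0.74, 0.29) = 0.03
  x2 OR (x1 AND x3) = min(1, a+b) on (0.93, 0.03) = 0.96
  NOT (x2 OR (x1 AND x3)) = 1 − 0.96 = 0.04
  (x3 AND (x1 AND x2)) OR NOT (x2 OR (x1 AND x3)) = min(1, a+b) on (0.00, 0.04) = 0.04
  → value = 0.0400
|0.2436 − 0.0400| = 0.204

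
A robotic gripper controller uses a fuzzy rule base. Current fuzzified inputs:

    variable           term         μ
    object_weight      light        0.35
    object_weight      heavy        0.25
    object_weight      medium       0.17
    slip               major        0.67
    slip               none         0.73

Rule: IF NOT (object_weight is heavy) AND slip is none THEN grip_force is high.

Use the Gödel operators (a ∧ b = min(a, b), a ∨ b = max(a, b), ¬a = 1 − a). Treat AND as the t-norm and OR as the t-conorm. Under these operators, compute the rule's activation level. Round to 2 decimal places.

firing strength: ¬heavy=1−0.25=0.75, none=0.73; AND[min(a, b)] → w = 0.73

0.73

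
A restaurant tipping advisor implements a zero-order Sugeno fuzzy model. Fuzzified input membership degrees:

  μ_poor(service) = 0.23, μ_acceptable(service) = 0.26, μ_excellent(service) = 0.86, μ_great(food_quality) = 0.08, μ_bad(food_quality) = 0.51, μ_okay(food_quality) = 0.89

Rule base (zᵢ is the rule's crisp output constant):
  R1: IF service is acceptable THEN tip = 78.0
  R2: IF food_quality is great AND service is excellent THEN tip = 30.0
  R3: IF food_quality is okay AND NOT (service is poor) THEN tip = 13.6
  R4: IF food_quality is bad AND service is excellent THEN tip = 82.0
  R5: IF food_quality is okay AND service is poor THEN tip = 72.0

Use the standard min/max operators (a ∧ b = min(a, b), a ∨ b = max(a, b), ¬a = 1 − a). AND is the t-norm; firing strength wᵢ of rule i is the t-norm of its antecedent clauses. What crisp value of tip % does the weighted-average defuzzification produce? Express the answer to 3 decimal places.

R1 (z=78.0): acceptable=0.26 → w = 0.26
R2 (z=30.0): great=0.08, excellent=0.86; AND[min(a, b)] → w = 0.08
R3 (z=13.6): okay=0.89, ¬poor=1−0.23=0.77; AND[min(a, b)] → w = 0.77
R4 (z=82.0): bad=0.51, excellent=0.86; AND[min(a, b)] → w = 0.51
R5 (z=72.0): okay=0.89, poor=0.23; AND[min(a, b)] → w = 0.23
Weighted average = (0.26·78.0 + 0.08·30.0 + 0.77·13.6 + 0.51·82.0 + 0.23·72.0) / (0.26 + 0.08 + 0.77 + 0.51 + 0.23)
  = 91.5320 / 1.8500 = 49.477

49.477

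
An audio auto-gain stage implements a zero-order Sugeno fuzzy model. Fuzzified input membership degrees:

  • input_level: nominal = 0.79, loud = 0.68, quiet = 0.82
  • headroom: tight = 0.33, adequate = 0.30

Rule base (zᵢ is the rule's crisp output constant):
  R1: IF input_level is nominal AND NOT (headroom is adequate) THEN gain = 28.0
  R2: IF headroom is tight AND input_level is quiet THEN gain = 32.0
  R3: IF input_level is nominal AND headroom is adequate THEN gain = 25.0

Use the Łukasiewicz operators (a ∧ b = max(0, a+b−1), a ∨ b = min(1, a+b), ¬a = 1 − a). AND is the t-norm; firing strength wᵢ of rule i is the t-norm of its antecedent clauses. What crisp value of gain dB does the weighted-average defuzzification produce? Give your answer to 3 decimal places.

R1 (z=28.0): nominal=0.79, ¬adequate=1−0.30=0.70; AND[max(0, a+b−1)] → w = 0.49
R2 (z=32.0): tight=0.33, quiet=0.82; AND[max(0, a+b−1)] → w = 0.15
R3 (z=25.0): nominal=0.79, adequate=0.30; AND[max(0, a+b−1)] → w = 0.09
Weighted average = (0.49·28.0 + 0.15·32.0 + 0.09·25.0) / (0.49 + 0.15 + 0.09)
  = 20.7700 / 0.7300 = 28.452

28.452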